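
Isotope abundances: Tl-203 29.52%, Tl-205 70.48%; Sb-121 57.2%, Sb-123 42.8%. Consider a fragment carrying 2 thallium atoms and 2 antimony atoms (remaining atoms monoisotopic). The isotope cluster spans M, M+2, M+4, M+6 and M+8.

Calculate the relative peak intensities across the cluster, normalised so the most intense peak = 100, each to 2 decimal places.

Thallium pattern (n=2): 0.08714304 : 0.41611392 : 0.49674304
Antimony pattern (n=2): 0.327184 : 0.489632 : 0.183184
Convolve the two distributions (both contribute in 2-u steps):
  M: 0.08714304×0.327184 = 0.028512
  M+2: 0.08714304×0.489632 + 0.41611392×0.327184 = 0.178814
  M+4: 0.08714304×0.183184 + 0.41611392×0.489632 + 0.49674304×0.327184 = 0.382232
  M+6: 0.41611392×0.183184 + 0.49674304×0.489632 = 0.319447
  M+8: 0.49674304×0.183184 = 0.090995
Scale to base peak (0.382232) = 100: 7.46 : 46.78 : 100.00 : 83.57 : 23.81

7.46 : 46.78 : 100.00 : 83.57 : 23.81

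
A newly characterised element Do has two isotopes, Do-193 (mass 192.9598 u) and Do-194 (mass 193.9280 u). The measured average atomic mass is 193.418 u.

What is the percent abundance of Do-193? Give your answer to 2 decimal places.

Writing the weighted mean with unknown fraction x of Do-193:
192.9598·x + 193.9280·(1 − x) = 193.418
(192.9598 − 193.9280)·x = 193.418 − 193.9280
x = -0.5100 / -0.9682 = 0.52675 → 52.68% Do-193, 47.32% Do-194.

52.68%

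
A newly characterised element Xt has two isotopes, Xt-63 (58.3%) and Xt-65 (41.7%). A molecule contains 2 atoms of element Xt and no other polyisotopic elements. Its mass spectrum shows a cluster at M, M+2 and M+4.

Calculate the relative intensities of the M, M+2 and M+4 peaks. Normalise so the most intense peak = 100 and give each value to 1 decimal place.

Expanding (0.583 + 0.417)^2:
P(M) = 0.583^2 = 0.339889
P(M+2) = 2 × 0.583^1 × 0.417^1 = 0.486222
P(M+4) = 0.417^2 = 0.173889
The M+2 peak is largest (0.486222); scaling to 100 gives 69.9 : 100.0 : 35.8.

69.9 : 100.0 : 35.8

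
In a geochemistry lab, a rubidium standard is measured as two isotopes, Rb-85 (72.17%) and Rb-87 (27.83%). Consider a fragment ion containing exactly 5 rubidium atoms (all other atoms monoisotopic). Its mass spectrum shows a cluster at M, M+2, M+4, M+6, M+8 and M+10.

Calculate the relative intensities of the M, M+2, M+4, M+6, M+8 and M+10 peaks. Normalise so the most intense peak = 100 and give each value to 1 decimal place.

Expanding (0.7217 + 0.2783)^5:
P(M) = 0.7217^5 = 0.195787
P(M+2) = 5 × 0.7217^4 × 0.2783^1 = 0.377494
P(M+4) = 10 × 0.7217^3 × 0.2783^2 = 0.291136
P(M+6) = 10 × 0.7217^2 × 0.2783^3 = 0.112267
P(M+8) = 5 × 0.7217^1 × 0.2783^4 = 0.021646
P(M+10) = 0.2783^5 = 0.001669
The M+2 peak is largest (0.377494); scaling to 100 gives 51.9 : 100.0 : 77.1 : 29.7 : 5.7 : 0.4.

51.9 : 100.0 : 77.1 : 29.7 : 5.7 : 0.4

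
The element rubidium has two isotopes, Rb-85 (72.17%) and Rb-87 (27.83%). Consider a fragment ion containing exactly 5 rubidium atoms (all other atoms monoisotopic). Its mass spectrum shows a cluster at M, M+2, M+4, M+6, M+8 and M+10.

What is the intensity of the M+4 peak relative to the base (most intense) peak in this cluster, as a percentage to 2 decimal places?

Binomial terms of (0.7217 + 0.2783)^5: M 0.1958, M+2 0.3775, M+4 0.2911, M+6 0.1123, M+8 0.0216, M+10 0.0017 → M+2 is the base peak.
P(M+2) = C(5,1) × 0.7217^4 × 0.2783^1 = 5 × 0.27128565 × 0.2783 = 0.377494 (base)
P(M+4) = C(5,2) × 0.7217^3 × 0.2783^2 = 10 × 0.37589809 × 0.07745089 = 0.291136
Relative intensity = 0.291136 / 0.377494 × 100 = 77.12

77.12%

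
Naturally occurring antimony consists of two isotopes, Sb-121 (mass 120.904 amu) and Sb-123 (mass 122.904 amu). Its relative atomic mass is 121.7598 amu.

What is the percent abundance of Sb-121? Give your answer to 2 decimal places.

Writing the weighted mean with unknown fraction x of Sb-121:
120.904·x + 122.904·(1 − x) = 121.7598
(120.904 − 122.904)·x = 121.7598 − 122.904
x = -1.1442 / -2.000 = 0.57210 → 57.21% Sb-121, 42.79% Sb-123.

57.21%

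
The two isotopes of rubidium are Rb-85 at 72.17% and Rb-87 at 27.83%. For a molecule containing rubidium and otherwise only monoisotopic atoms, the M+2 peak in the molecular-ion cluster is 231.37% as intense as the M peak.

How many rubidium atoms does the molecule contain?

With n Rb atoms, P(M+2)/P(M) = C(n,1)·p^(n−1)q / p^n = n·q/p = n · 0.2783/0.7217.
n = 2.3137 × 0.7217/0.2783 = 6.00 ≈ 6

6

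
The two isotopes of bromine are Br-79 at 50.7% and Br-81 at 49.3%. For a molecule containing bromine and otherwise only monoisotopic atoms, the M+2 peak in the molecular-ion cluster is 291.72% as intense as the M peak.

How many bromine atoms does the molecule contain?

With n Br atoms, P(M+2)/P(M) = C(n,1)·p^(n−1)q / p^n = n·q/p = n · 0.493/0.507.
n = 2.9172 × 0.507/0.493 = 3.00 ≈ 3

3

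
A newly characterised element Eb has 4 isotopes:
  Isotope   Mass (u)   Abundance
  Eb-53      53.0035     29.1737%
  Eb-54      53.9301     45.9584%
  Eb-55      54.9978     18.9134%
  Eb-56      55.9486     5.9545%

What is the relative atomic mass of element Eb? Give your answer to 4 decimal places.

53.9819 u

Average mass = Σ (abundance × isotope mass) = 0.291737 × 53.0035 + 0.459584 × 53.9301 + 0.189134 × 54.9978 + 0.059545 × 55.9486
= 15.46308 + 24.78541 + 10.40195 + 3.33146 = 53.98190 u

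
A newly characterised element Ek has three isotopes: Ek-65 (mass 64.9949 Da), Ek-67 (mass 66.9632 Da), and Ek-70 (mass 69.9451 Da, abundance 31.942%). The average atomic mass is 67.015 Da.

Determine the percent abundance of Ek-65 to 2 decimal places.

Let x and y be the fractions of Ek-65 and Ek-67. Then x + y = 1 − 0.31942 = 0.68058 and 64.9949x + 66.9632y = 67.015 − 0.31942×69.9451 = 44.673136158.
Substituting: 64.9949x + 66.9632(0.68058 − x) = 44.673136158
(64.9949 − 66.9632)x = -0.900678498  ⇒  x = 0.45759, y = 0.22299
Ek-65: 45.76%, Ek-67: 22.30%.

45.76%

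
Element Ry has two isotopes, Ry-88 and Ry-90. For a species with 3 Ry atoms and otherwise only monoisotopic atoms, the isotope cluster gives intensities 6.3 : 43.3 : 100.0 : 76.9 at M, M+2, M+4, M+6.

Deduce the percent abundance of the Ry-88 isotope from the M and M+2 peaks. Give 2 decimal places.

30.39%

If p is the fraction of Ry that is Ry-88, then I(M+2)/I(M) = [C(3,1)·p^2·(1−p)] / p^3 = 3·(1−p)/p = 43.3/6.3 = 6.8730
(1−p)/p = 6.8730/3 = 2.2910  ⇒  p = 1/(1 + 2.2910) = 0.3039
Ry-88: 30.39%, Ry-90: 69.61%.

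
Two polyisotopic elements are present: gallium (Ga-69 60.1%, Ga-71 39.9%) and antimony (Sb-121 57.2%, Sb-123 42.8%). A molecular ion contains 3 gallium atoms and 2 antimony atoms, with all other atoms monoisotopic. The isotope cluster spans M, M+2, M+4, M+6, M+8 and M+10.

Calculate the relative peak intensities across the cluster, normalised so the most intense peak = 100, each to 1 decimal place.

Gallium pattern (n=3): 0.2170818 : 0.4323576 : 0.2870394 : 0.0635212
Antimony pattern (n=2): 0.327184 : 0.489632 : 0.183184
Convolve the two distributions (both contribute in 2-u steps):
  M: 0.2170818×0.327184 = 0.071026
  M+2: 0.2170818×0.489632 + 0.4323576×0.327184 = 0.247751
  M+4: 0.2170818×0.183184 + 0.4323576×0.489632 + 0.2870394×0.327184 = 0.345377
  M+6: 0.4323576×0.183184 + 0.2870394×0.489632 + 0.0635212×0.327184 = 0.240528
  M+8: 0.2870394×0.183184 + 0.0635212×0.489632 = 0.083683
  M+10: 0.0635212×0.183184 = 0.011636
Scale to base peak (0.345377) = 100: 20.6 : 71.7 : 100.0 : 69.6 : 24.2 : 3.4

20.6 : 71.7 : 100.0 : 69.6 : 24.2 : 3.4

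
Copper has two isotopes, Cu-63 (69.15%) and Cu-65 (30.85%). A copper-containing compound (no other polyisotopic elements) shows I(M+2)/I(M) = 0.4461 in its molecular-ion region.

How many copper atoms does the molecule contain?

1

For n independent Cu atoms, I(M+2)/I(M) = n · (abundance Cu-65) / (abundance Cu-63) = n · 0.3085/0.6915.
n = 0.4461 × 0.6915/0.3085 = 1.00 ≈ 1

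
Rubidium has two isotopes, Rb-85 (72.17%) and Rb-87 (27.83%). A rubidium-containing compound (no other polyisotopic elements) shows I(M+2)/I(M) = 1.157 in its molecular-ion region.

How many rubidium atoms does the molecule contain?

For n independent Rb atoms, I(M+2)/I(M) = n · (abundance Rb-87) / (abundance Rb-85) = n · 0.2783/0.7217.
n = 1.157 × 0.7217/0.2783 = 3.00 ≈ 3

3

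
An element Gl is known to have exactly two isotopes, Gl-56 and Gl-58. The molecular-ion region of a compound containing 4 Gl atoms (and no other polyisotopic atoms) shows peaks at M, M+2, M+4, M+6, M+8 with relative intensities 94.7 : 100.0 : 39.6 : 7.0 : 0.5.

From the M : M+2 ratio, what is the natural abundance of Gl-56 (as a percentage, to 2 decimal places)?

Let p = fractional abundance of Gl-56. I(M+2)/I(M) = [C(4,1)·p^3·(1−p)] / p^4 = 4·(1−p)/p = 100.0/94.7 = 1.0560
(1−p)/p = 1.0560/4 = 0.2640  ⇒  p = 1/(1 + 0.2640) = 0.7911
Gl-56: 79.11%, Gl-58: 20.89%.

79.11%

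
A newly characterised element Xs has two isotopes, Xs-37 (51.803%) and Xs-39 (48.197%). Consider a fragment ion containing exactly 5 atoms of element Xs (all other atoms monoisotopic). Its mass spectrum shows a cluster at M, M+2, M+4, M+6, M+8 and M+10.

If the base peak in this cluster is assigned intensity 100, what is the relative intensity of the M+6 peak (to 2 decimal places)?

93.04

(0.51803 + 0.48197)^5 gives M 0.0373, M+2 0.1735, M+4 0.3229, M+6 0.3004, M+8 0.1398, M+10 0.0260; the largest is M+4.
P(M+4) = C(5,2) × 0.51803^3 × 0.48197^2 = 10 × 0.13901598 × 0.23229508 = 0.322927 (base)
P(M+6) = C(5,3) × 0.51803^2 × 0.48197^3 = 10 × 0.26835508 × 0.11195926 = 0.300448
Relative intensity = 0.300448 / 0.322927 × 100 = 93.04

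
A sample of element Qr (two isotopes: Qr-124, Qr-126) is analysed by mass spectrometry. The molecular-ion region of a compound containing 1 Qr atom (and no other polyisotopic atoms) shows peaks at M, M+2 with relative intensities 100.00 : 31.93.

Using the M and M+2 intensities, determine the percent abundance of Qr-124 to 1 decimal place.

75.8%

Let p = fractional abundance of Qr-124. I(M+2)/I(M) = [C(1,1)·p^0·(1−p)] / p^1 = 1·(1−p)/p = 31.93/100.00 = 0.3193
(1−p)/p = 0.3193/1 = 0.3193  ⇒  p = 1/(1 + 0.3193) = 0.7580
Qr-124: 75.8%, Qr-126: 24.2%.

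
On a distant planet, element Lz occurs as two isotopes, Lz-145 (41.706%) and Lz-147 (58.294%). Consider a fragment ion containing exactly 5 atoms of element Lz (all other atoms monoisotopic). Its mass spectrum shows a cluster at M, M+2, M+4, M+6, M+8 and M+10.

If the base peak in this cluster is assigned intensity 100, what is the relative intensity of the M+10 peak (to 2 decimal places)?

19.54

Binomial terms of (0.41706 + 0.58294)^5: M 0.0126, M+2 0.0882, M+4 0.2465, M+6 0.3446, M+8 0.2408, M+10 0.0673 → M+6 is the base peak.
P(M+6) = C(5,3) × 0.41706^2 × 0.58294^3 = 10 × 0.17393904 × 0.19809411 = 0.344563 (base)
P(M+10) = C(5,5) × 0.41706^0 × 0.58294^5 = 1 × 1.0000 × 0.06731615 = 0.067316
Relative intensity = 0.067316 / 0.344563 × 100 = 19.54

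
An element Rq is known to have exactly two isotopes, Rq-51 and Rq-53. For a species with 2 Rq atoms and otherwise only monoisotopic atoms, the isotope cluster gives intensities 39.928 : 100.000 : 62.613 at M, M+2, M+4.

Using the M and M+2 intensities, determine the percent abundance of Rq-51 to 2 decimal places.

44.40%

Write p for the Rq-51 fraction. I(M+2)/I(M) = [C(2,1)·p^1·(1−p)] / p^2 = 2·(1−p)/p = 100.000/39.928 = 2.5045
(1−p)/p = 2.5045/2 = 1.2523  ⇒  p = 1/(1 + 1.2523) = 0.4440
Rq-51: 44.40%, Rq-53: 55.60%.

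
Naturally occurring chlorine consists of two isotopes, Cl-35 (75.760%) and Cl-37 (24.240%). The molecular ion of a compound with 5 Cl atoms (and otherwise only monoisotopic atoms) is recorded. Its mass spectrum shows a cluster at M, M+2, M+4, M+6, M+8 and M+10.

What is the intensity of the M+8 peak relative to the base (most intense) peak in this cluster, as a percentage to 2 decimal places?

3.28%

Term probabilities: M 0.2496, M+2 0.3993, M+4 0.2555, M+6 0.0817, M+8 0.0131, M+10 0.0008. Base peak = M+2.
P(M+2) = C(5,1) × 0.75760^4 × 0.24240^1 = 5 × 0.32942751 × 0.2424 = 0.399266 (base)
P(M+8) = C(5,4) × 0.75760^1 × 0.24240^4 = 5 × 0.7576 × 0.00345247 = 0.013078
Relative intensity = 0.013078 / 0.399266 × 100 = 3.28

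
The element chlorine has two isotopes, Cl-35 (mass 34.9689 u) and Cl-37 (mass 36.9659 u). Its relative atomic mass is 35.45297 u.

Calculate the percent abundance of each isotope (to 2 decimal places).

Cl-35: 75.76%, Cl-37: 24.24%

With x = fraction of Cl-35 (so Cl-37 is 1 − x):
34.9689·x + 36.9659·(1 − x) = 35.45297
(34.9689 − 36.9659)·x = 35.45297 − 36.9659
x = -1.51293 / -1.9970 = 0.75760 → 75.76% Cl-35, 24.24% Cl-37.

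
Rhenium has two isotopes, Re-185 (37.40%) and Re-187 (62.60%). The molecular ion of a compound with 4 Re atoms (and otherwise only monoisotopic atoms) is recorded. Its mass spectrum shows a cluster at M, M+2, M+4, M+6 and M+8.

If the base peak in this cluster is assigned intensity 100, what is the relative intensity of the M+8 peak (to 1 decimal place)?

41.8

(0.3740 + 0.6260)^4 gives M 0.0196, M+2 0.1310, M+4 0.3289, M+6 0.3670, M+8 0.1536; the largest is M+6.
P(M+6) = C(4,3) × 0.3740^1 × 0.6260^3 = 4 × 0.3740 × 0.24531438 = 0.366990 (base)
P(M+8) = C(4,4) × 0.3740^0 × 0.6260^4 = 1 × 1.0000 × 0.1535668 = 0.153567
Relative intensity = 0.153567 / 0.366990 × 100 = 41.8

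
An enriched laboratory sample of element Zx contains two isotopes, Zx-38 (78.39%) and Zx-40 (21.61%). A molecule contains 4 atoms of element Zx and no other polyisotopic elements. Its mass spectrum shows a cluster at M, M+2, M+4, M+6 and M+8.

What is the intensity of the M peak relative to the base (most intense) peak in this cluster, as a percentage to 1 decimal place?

Binomial terms of (0.7839 + 0.2161)^4: M 0.3776, M+2 0.4164, M+4 0.1722, M+6 0.0316, M+8 0.0022 → M+2 is the base peak.
P(M+2) = C(4,1) × 0.7839^3 × 0.2161^1 = 4 × 0.48170593 × 0.2161 = 0.416387 (base)
P(M) = C(4,0) × 0.7839^4 × 0.2161^0 = 1 × 0.37760928 × 1.0000 = 0.377609
Relative intensity = 0.377609 / 0.416387 × 100 = 90.7

90.7%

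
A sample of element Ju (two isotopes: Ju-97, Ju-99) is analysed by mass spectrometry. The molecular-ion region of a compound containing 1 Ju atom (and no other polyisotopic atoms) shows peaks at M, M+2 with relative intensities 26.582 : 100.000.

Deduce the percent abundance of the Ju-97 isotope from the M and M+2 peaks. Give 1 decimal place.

Write p for the Ju-97 fraction. I(M+2)/I(M) = [C(1,1)·p^0·(1−p)] / p^1 = 1·(1−p)/p = 100.000/26.582 = 3.7619
(1−p)/p = 3.7619/1 = 3.7619  ⇒  p = 1/(1 + 3.7619) = 0.2100
Ju-97: 21.0%, Ju-99: 79.0%.

21.0%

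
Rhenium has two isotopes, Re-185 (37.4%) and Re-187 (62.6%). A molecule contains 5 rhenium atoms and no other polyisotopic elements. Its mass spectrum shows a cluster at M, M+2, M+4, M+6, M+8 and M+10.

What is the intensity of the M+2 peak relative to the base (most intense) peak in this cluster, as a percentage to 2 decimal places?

Term probabilities: M 0.0073, M+2 0.0612, M+4 0.2050, M+6 0.3431, M+8 0.2872, M+10 0.0961. Base peak = M+6.
P(M+6) = C(5,3) × 0.374^2 × 0.626^3 = 10 × 0.139876 × 0.24531438 = 0.343136 (base)
P(M+2) = C(5,1) × 0.374^4 × 0.626^1 = 5 × 0.0195653 × 0.6260 = 0.061239
Relative intensity = 0.061239 / 0.343136 × 100 = 17.85

17.85%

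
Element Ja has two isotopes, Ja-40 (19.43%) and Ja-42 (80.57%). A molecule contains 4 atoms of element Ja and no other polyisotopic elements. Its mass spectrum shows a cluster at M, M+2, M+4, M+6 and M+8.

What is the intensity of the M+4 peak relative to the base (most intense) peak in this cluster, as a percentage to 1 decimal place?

Binomial terms of (0.1943 + 0.8057)^4: M 0.0014, M+2 0.0236, M+4 0.1470, M+6 0.4065, M+8 0.4214 → M+8 is the base peak.
P(M+8) = C(4,4) × 0.1943^0 × 0.8057^4 = 1 × 1.0000 × 0.42139896 = 0.421399 (base)
P(M+4) = C(4,2) × 0.1943^2 × 0.8057^2 = 6 × 0.03775249 × 0.64915249 = 0.147043
Relative intensity = 0.147043 / 0.421399 × 100 = 34.9

34.9%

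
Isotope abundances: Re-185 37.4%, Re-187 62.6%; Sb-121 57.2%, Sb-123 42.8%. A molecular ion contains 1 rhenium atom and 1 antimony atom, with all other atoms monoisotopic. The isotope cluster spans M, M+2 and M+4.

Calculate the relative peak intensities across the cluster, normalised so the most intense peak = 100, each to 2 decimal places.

41.29 : 100.00 : 51.71

Rhenium pattern (n=1): 0.3740 : 0.6260
Antimony pattern (n=1): 0.5720 : 0.4280
Convolve the two distributions (both contribute in 2-u steps):
  M: 0.3740×0.5720 = 0.213928
  M+2: 0.3740×0.4280 + 0.6260×0.5720 = 0.518144
  M+4: 0.6260×0.4280 = 0.267928
Scale to base peak (0.518144) = 100: 41.29 : 100.00 : 51.71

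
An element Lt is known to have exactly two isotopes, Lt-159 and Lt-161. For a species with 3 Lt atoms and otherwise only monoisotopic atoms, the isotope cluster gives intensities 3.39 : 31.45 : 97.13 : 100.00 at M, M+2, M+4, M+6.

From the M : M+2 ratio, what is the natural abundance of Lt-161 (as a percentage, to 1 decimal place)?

75.6%

Let p = fractional abundance of Lt-159. I(M+2)/I(M) = [C(3,1)·p^2·(1−p)] / p^3 = 3·(1−p)/p = 31.45/3.39 = 9.2773
(1−p)/p = 9.2773/3 = 3.0924  ⇒  p = 1/(1 + 3.0924) = 0.2444
Lt-159: 24.4%, Lt-161: 75.6%.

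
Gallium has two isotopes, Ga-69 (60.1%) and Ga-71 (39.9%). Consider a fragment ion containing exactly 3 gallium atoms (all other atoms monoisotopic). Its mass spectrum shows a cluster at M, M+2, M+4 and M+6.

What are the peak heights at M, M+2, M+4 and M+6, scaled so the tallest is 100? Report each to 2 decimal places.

50.21 : 100.00 : 66.39 : 14.69

Expanding (0.601 + 0.399)^3:
P(M) = 0.601^3 = 0.217082
P(M+2) = 3 × 0.601^2 × 0.399^1 = 0.432358
P(M+4) = 3 × 0.601^1 × 0.399^2 = 0.287039
P(M+6) = 0.399^3 = 0.063521
The M+2 peak is largest (0.432358); scaling to 100 gives 50.21 : 100.00 : 66.39 : 14.69.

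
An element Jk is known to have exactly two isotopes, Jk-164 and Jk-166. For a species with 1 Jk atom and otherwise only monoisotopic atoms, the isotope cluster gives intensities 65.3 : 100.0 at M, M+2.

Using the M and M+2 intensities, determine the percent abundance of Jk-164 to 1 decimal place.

Let p = fractional abundance of Jk-164. I(M+2)/I(M) = [C(1,1)·p^0·(1−p)] / p^1 = 1·(1−p)/p = 100.0/65.3 = 1.5314
(1−p)/p = 1.5314/1 = 1.5314  ⇒  p = 1/(1 + 1.5314) = 0.3950
Jk-164: 39.5%, Jk-166: 60.5%.

39.5%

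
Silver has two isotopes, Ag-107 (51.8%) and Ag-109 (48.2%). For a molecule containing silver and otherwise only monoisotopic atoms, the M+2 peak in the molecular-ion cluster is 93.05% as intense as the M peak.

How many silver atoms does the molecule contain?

1

For n independent Ag atoms, I(M+2)/I(M) = n · (abundance Ag-109) / (abundance Ag-107) = n · 0.482/0.518.
n = 0.9305 × 0.518/0.482 = 1.00 ≈ 1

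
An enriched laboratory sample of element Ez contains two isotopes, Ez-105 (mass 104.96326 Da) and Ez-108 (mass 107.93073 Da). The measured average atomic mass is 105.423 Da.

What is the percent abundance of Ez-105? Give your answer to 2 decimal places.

Writing the weighted mean with unknown fraction x of Ez-105:
104.96326·x + 107.93073·(1 − x) = 105.423
(104.96326 − 107.93073)·x = 105.423 − 107.93073
x = -2.50773 / -2.96747 = 0.84507 → 84.51% Ez-105, 15.49% Ez-108.

84.51%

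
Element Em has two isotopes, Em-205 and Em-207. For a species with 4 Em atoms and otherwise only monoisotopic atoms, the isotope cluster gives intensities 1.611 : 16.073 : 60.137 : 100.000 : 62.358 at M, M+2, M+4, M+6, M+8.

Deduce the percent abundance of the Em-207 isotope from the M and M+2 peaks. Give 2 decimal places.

Let p = fractional abundance of Em-205. I(M+2)/I(M) = [C(4,1)·p^3·(1−p)] / p^4 = 4·(1−p)/p = 16.073/1.611 = 9.9770
(1−p)/p = 9.9770/4 = 2.4943  ⇒  p = 1/(1 + 2.4943) = 0.2862
Em-205: 28.62%, Em-207: 71.38%.

71.38%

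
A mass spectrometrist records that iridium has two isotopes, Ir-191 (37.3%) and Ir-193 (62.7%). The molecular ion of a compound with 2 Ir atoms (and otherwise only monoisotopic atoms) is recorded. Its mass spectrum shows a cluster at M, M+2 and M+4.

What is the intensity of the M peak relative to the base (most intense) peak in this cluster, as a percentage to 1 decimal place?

29.7%

Binomial terms of (0.373 + 0.627)^2: M 0.1391, M+2 0.4677, M+4 0.3931 → M+2 is the base peak.
P(M+2) = C(2,1) × 0.373^1 × 0.627^1 = 2 × 0.3730 × 0.6270 = 0.467742 (base)
P(M) = C(2,0) × 0.373^2 × 0.627^0 = 1 × 0.139129 × 1.0000 = 0.139129
Relative intensity = 0.139129 / 0.467742 × 100 = 29.7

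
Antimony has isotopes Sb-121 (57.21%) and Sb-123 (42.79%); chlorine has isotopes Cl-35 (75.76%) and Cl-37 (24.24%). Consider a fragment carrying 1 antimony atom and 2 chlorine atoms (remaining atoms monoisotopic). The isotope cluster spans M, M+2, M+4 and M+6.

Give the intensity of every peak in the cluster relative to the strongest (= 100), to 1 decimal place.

Antimony pattern (n=1): 0.5721 : 0.4279
Chlorine pattern (n=2): 0.57395776 : 0.36728448 : 0.05875776
Convolve the two distributions (both contribute in 2-u steps):
  M: 0.5721×0.57395776 = 0.328361
  M+2: 0.5721×0.36728448 + 0.4279×0.57395776 = 0.455720
  M+4: 0.5721×0.05875776 + 0.4279×0.36728448 = 0.190776
  M+6: 0.4279×0.05875776 = 0.025142
Scale to base peak (0.455720) = 100: 72.1 : 100.0 : 41.9 : 5.5

72.1 : 100.0 : 41.9 : 5.5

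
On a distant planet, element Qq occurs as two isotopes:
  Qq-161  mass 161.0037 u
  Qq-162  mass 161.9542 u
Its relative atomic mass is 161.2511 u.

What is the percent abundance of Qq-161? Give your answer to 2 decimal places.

With x = fraction of Qq-161 (so Qq-162 is 1 − x):
161.0037·x + 161.9542·(1 − x) = 161.2511
(161.0037 − 161.9542)·x = 161.2511 − 161.9542
x = -0.7031 / -0.9505 = 0.73972 → 73.97% Qq-161, 26.03% Qq-162.

73.97%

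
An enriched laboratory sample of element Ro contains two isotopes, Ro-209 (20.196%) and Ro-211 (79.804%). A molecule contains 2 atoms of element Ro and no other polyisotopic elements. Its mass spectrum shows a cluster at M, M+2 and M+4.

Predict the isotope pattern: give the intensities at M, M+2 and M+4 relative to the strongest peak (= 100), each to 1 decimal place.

The 2 Ro atoms are independent, so intensities follow the terms of (0.20196 + 0.79804)^2.
P(M) = 0.20196^2 = 0.040788
P(M+2) = 2 × 0.20196^1 × 0.79804^1 = 0.322344
P(M+4) = 0.79804^2 = 0.636868
The M+4 peak is largest (0.636868); scaling to 100 gives 6.4 : 50.6 : 100.0.

6.4 : 50.6 : 100.0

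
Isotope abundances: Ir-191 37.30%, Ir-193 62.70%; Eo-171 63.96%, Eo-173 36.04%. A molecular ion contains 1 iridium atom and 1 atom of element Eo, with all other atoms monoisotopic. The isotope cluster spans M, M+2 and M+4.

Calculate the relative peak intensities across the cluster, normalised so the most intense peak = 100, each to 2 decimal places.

44.55 : 100.00 : 42.20

Iridium pattern (n=1): 0.3730 : 0.6270
Element Eo pattern (n=1): 0.6396 : 0.3604
Convolve the two distributions (both contribute in 2-u steps):
  M: 0.3730×0.6396 = 0.238571
  M+2: 0.3730×0.3604 + 0.6270×0.6396 = 0.535458
  M+4: 0.6270×0.3604 = 0.225971
Scale to base peak (0.535458) = 100: 44.55 : 100.00 : 42.20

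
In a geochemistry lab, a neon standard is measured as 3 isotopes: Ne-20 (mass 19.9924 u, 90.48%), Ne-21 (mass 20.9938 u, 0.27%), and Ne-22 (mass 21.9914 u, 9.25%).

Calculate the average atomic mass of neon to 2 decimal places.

Average mass = Σ (abundance × isotope mass) = 0.9048 × 19.9924 + 0.0027 × 20.9938 + 0.0925 × 21.9914
= 18.08912 + 0.05668 + 2.03420 = 20.18000 u

20.18 u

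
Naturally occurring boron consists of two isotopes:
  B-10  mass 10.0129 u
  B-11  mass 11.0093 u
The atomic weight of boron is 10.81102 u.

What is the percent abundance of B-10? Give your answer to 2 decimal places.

19.90%

Let x be the fractional abundance of B-10; then B-11 has abundance 1 − x.
10.0129·x + 11.0093·(1 − x) = 10.81102
(10.0129 − 11.0093)·x = 10.81102 − 11.0093
x = -0.19828 / -0.9964 = 0.19900 → 19.90% B-10, 80.10% B-11.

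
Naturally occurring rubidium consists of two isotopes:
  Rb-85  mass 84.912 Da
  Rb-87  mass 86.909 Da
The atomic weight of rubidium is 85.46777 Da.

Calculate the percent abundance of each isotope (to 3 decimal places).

With x = fraction of Rb-85 (so Rb-87 is 1 − x):
84.912·x + 86.909·(1 − x) = 85.46777
(84.912 − 86.909)·x = 85.46777 − 86.909
x = -1.44123 / -1.997 = 0.72170 → 72.170% Rb-85, 27.830% Rb-87.

Rb-85: 72.170%, Rb-87: 27.830%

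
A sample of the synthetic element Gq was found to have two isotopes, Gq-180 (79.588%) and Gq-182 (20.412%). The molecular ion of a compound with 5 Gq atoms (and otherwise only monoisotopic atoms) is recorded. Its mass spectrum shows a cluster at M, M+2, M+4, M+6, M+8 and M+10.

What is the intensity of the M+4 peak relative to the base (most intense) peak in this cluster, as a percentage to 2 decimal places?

51.29%

(0.79588 + 0.20412)^5 gives M 0.3193, M+2 0.4095, M+4 0.2100, M+6 0.0539, M+8 0.0069, M+10 0.0004; the largest is M+2.
P(M+2) = C(5,1) × 0.79588^4 × 0.20412^1 = 5 × 0.4012272 × 0.20412 = 0.409492 (base)
P(M+4) = C(5,2) × 0.79588^3 × 0.20412^2 = 10 × 0.50413027 × 0.04166497 = 0.210046
Relative intensity = 0.210046 / 0.409492 × 100 = 51.29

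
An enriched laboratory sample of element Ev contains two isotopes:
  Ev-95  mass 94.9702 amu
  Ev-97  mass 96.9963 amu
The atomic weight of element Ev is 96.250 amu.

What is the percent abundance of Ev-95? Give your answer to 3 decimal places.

Writing the weighted mean with unknown fraction x of Ev-95:
94.9702·x + 96.9963·(1 − x) = 96.250
(94.9702 − 96.9963)·x = 96.250 − 96.9963
x = -0.7463 / -2.0261 = 0.36834 → 36.834% Ev-95, 63.166% Ev-97.

36.834%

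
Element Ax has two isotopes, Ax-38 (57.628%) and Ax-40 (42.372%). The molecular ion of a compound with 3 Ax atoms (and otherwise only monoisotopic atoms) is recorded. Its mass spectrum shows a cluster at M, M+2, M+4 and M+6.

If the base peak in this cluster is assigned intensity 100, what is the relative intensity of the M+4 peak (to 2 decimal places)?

(0.57628 + 0.42372)^3 gives M 0.1914, M+2 0.4222, M+4 0.3104, M+6 0.0761; the largest is M+2.
P(M+2) = C(3,1) × 0.57628^2 × 0.42372^1 = 3 × 0.33209864 × 0.42372 = 0.422151 (base)
P(M+4) = C(3,2) × 0.57628^1 × 0.42372^2 = 3 × 0.57628 × 0.17953864 = 0.310394
Relative intensity = 0.310394 / 0.422151 × 100 = 73.53

73.53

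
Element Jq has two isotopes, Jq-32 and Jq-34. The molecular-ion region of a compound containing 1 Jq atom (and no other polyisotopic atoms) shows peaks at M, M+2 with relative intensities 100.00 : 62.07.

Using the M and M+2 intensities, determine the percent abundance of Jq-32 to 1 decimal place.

Let p = fractional abundance of Jq-32. I(M+2)/I(M) = [C(1,1)·p^0·(1−p)] / p^1 = 1·(1−p)/p = 62.07/100.00 = 0.6207
(1−p)/p = 0.6207/1 = 0.6207  ⇒  p = 1/(1 + 0.6207) = 0.6170
Jq-32: 61.7%, Jq-34: 38.3%.

61.7%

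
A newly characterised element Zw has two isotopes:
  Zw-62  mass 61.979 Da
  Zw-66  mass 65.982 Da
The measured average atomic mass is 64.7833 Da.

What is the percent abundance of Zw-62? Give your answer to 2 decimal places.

Writing the weighted mean with unknown fraction x of Zw-62:
61.979·x + 65.982·(1 − x) = 64.7833
(61.979 − 65.982)·x = 64.7833 − 65.982
x = -1.1987 / -4.003 = 0.29945 → 29.95% Zw-62, 70.05% Zw-66.

29.95%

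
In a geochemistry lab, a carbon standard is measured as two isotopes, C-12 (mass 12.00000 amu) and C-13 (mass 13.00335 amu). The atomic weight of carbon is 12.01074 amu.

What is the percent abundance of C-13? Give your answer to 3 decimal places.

1.070%

Writing the weighted mean with unknown fraction x of C-12:
12.00000·x + 13.00335·(1 − x) = 12.01074
(12.00000 − 13.00335)·x = 12.01074 − 13.00335
x = -0.99261 / -1.00335 = 0.98930 → 98.930% C-12, 1.070% C-13.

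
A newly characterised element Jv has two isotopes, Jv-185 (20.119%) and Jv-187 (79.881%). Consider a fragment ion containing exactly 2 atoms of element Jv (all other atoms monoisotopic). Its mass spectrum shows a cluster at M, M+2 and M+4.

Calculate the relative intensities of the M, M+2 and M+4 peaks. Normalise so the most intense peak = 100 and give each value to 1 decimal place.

The 2 Jv atoms are independent, so intensities follow the terms of (0.20119 + 0.79881)^2.
P(M) = 0.20119^2 = 0.040477
P(M+2) = 2 × 0.20119^1 × 0.79881^1 = 0.321425
P(M+4) = 0.79881^2 = 0.638097
The M+4 peak is largest (0.638097); scaling to 100 gives 6.3 : 50.4 : 100.0.

6.3 : 50.4 : 100.0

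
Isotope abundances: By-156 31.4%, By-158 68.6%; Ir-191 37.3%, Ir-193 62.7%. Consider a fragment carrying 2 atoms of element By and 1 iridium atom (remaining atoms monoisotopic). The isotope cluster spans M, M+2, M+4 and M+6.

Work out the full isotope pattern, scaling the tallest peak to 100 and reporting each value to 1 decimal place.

8.3 : 49.9 : 100.0 : 66.2

Element By pattern (n=2): 0.098596 : 0.430808 : 0.470596
Iridium pattern (n=1): 0.3730 : 0.6270
Convolve the two distributions (both contribute in 2-u steps):
  M: 0.098596×0.3730 = 0.036776
  M+2: 0.098596×0.6270 + 0.430808×0.3730 = 0.222511
  M+4: 0.430808×0.6270 + 0.470596×0.3730 = 0.445649
  M+6: 0.470596×0.6270 = 0.295064
Scale to base peak (0.445649) = 100: 8.3 : 49.9 : 100.0 : 66.2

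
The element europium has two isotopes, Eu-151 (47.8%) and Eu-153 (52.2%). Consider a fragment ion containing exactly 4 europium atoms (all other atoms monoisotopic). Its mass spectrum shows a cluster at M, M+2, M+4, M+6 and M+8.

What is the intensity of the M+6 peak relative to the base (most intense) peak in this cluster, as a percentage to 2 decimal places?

Binomial terms of (0.478 + 0.522)^4: M 0.0522, M+2 0.2280, M+4 0.3735, M+6 0.2720, M+8 0.0742 → M+4 is the base peak.
P(M+4) = C(4,2) × 0.478^2 × 0.522^2 = 6 × 0.228484 × 0.272484 = 0.373549 (base)
P(M+6) = C(4,3) × 0.478^1 × 0.522^3 = 4 × 0.4780 × 0.14223665 = 0.271956
Relative intensity = 0.271956 / 0.373549 × 100 = 72.80

72.80%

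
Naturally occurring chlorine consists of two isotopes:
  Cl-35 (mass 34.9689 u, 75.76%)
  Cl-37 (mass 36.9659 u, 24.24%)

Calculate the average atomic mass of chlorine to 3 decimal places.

35.453 u

The abundance-weighted mean is 0.7576 × 34.9689 + 0.2424 × 36.9659
= 26.49244 + 8.96053 = 35.45297 u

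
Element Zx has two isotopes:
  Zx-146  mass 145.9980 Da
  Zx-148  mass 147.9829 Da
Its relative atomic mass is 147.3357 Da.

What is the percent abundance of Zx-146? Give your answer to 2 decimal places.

32.61%

Writing the weighted mean with unknown fraction x of Zx-146:
145.9980·x + 147.9829·(1 − x) = 147.3357
(145.9980 − 147.9829)·x = 147.3357 − 147.9829
x = -0.6472 / -1.9849 = 0.32606 → 32.61% Zx-146, 67.39% Zx-148.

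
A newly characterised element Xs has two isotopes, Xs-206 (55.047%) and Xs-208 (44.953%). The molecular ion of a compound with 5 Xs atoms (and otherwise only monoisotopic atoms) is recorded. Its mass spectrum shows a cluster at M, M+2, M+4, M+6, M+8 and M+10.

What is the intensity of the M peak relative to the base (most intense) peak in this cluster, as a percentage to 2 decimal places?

Binomial terms of (0.55047 + 0.44953)^5: M 0.0505, M+2 0.2064, M+4 0.3371, M+6 0.2753, M+8 0.1124, M+10 0.0184 → M+4 is the base peak.
P(M+4) = C(5,2) × 0.55047^3 × 0.44953^2 = 10 × 0.16680189 × 0.20207722 = 0.337069 (base)
P(M) = C(5,0) × 0.55047^5 × 0.44953^0 = 1 × 0.05054385 × 1.0000 = 0.050544
Relative intensity = 0.050544 / 0.337069 × 100 = 15.00

15.00%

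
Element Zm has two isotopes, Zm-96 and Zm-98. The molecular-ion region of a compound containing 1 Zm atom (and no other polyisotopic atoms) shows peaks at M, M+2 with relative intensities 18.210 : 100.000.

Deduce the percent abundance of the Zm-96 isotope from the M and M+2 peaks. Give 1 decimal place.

Write p for the Zm-96 fraction. I(M+2)/I(M) = [C(1,1)·p^0·(1−p)] / p^1 = 1·(1−p)/p = 100.000/18.210 = 5.4915
(1−p)/p = 5.4915/1 = 5.4915  ⇒  p = 1/(1 + 5.4915) = 0.1540
Zm-96: 15.4%, Zm-98: 84.6%.

15.4%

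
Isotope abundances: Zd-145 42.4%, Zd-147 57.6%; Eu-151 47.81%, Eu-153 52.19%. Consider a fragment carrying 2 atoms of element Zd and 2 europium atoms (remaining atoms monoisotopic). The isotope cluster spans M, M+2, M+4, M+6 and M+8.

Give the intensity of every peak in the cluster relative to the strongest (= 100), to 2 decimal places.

Element Zd pattern (n=2): 0.179776 : 0.488448 : 0.331776
Europium pattern (n=2): 0.22857961 : 0.49904078 : 0.27237961
Convolve the two distributions (both contribute in 2-u steps):
  M: 0.179776×0.22857961 = 0.041093
  M+2: 0.179776×0.49904078 + 0.488448×0.22857961 = 0.201365
  M+4: 0.179776×0.27237961 + 0.488448×0.49904078 + 0.331776×0.22857961 = 0.368560
  M+6: 0.488448×0.27237961 + 0.331776×0.49904078 = 0.298613
  M+8: 0.331776×0.27237961 = 0.090369
Scale to base peak (0.368560) = 100: 11.15 : 54.64 : 100.00 : 81.02 : 24.52

11.15 : 54.64 : 100.00 : 81.02 : 24.52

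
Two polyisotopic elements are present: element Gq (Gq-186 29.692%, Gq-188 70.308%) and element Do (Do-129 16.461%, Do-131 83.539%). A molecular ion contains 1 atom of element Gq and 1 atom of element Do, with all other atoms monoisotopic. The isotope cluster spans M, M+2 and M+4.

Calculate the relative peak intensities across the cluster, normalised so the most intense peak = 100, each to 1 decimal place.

8.3 : 61.9 : 100.0

Element Gq pattern (n=1): 0.29692 : 0.70308
Element Do pattern (n=1): 0.16461 : 0.83539
Convolve the two distributions (both contribute in 2-u steps):
  M: 0.29692×0.16461 = 0.048876
  M+2: 0.29692×0.83539 + 0.70308×0.16461 = 0.363778
  M+4: 0.70308×0.83539 = 0.587346
Scale to base peak (0.587346) = 100: 8.3 : 61.9 : 100.0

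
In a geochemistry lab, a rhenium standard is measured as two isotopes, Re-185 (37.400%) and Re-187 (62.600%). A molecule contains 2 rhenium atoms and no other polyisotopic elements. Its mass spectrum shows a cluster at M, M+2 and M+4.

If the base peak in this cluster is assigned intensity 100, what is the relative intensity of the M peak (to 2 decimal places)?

(0.37400 + 0.62600)^2 gives M 0.1399, M+2 0.4682, M+4 0.3919; the largest is M+2.
P(M+2) = C(2,1) × 0.37400^1 × 0.62600^1 = 2 × 0.3740 × 0.6260 = 0.468248 (base)
P(M) = C(2,0) × 0.37400^2 × 0.62600^0 = 1 × 0.139876 × 1.0000 = 0.139876
Relative intensity = 0.139876 / 0.468248 × 100 = 29.87

29.87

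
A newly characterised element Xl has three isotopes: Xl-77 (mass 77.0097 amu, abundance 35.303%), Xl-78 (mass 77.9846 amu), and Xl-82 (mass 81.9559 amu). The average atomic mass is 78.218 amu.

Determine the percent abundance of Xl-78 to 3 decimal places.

Let x and y be the fractions of Xl-78 and Xl-82. Then x + y = 1 − 0.35303 = 0.64697 and 77.9846x + 81.9559y = 78.218 − 0.35303×77.0097 = 51.031265609.
Substituting: 77.9846x + 81.9559(0.64697 − x) = 51.031265609
(77.9846 − 81.9559)x = -1.991743014  ⇒  x = 0.50153, y = 0.14544
Xl-78: 50.153%, Xl-82: 14.544%.

50.153%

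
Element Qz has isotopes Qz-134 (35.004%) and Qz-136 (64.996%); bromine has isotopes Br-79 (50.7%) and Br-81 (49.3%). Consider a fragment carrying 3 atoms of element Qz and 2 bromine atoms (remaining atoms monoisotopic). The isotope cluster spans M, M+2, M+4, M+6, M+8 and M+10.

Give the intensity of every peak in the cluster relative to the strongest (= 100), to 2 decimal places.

3.15 : 23.64 : 69.60 : 100.00 : 69.94 : 19.04

Element Qz pattern (n=3): 0.0428897 : 0.2389149 : 0.4436211 : 0.2745743
Bromine pattern (n=2): 0.257049 : 0.499902 : 0.243049
Convolve the two distributions (both contribute in 2-u steps):
  M: 0.0428897×0.257049 = 0.011025
  M+2: 0.0428897×0.499902 + 0.2389149×0.257049 = 0.082853
  M+4: 0.0428897×0.243049 + 0.2389149×0.499902 + 0.4436211×0.257049 = 0.243891
  M+6: 0.2389149×0.243049 + 0.4436211×0.499902 + 0.2745743×0.257049 = 0.350414
  M+8: 0.4436211×0.243049 + 0.2745743×0.499902 = 0.245082
  M+10: 0.2745743×0.243049 = 0.066735
Scale to base peak (0.350414) = 100: 3.15 : 23.64 : 69.60 : 100.00 : 69.94 : 19.04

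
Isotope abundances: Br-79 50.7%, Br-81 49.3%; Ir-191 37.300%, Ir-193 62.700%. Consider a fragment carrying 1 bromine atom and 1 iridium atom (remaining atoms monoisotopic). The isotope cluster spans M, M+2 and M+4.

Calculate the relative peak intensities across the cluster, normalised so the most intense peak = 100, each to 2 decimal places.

Bromine pattern (n=1): 0.5070 : 0.4930
Iridium pattern (n=1): 0.3730 : 0.6270
Convolve the two distributions (both contribute in 2-u steps):
  M: 0.5070×0.3730 = 0.189111
  M+2: 0.5070×0.6270 + 0.4930×0.3730 = 0.501778
  M+4: 0.4930×0.6270 = 0.309111
Scale to base peak (0.501778) = 100: 37.69 : 100.00 : 61.60

37.69 : 100.00 : 61.60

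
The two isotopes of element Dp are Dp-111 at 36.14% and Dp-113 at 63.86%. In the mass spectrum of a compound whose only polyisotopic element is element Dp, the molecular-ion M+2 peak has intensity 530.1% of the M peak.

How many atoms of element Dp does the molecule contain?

3

For n independent Dp atoms, I(M+2)/I(M) = n · (abundance Dp-113) / (abundance Dp-111) = n · 0.6386/0.3614.
n = 5.301 × 0.3614/0.6386 = 3.00 ≈ 3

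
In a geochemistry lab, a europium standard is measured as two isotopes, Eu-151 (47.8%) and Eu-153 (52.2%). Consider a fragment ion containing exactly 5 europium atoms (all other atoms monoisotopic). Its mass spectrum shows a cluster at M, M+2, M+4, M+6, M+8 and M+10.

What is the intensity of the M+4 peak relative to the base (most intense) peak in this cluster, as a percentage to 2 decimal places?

91.57%

Binomial terms of (0.478 + 0.522)^5: M 0.0250, M+2 0.1363, M+4 0.2976, M+6 0.3250, M+8 0.1775, M+10 0.0388 → M+6 is the base peak.
P(M+6) = C(5,3) × 0.478^2 × 0.522^3 = 10 × 0.228484 × 0.14223665 = 0.324988 (base)
P(M+4) = C(5,2) × 0.478^3 × 0.522^2 = 10 × 0.10921535 × 0.272484 = 0.297594
Relative intensity = 0.297594 / 0.324988 × 100 = 91.57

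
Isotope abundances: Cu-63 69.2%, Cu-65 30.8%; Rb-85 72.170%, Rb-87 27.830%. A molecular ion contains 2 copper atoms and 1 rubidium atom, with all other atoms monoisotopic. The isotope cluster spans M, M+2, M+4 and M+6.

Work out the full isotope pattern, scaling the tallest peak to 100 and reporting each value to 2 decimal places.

78.38 : 100.00 : 42.43 : 5.99

Copper pattern (n=2): 0.478864 : 0.426272 : 0.094864
Rubidium pattern (n=1): 0.7217 : 0.2783
Convolve the two distributions (both contribute in 2-u steps):
  M: 0.478864×0.7217 = 0.345596
  M+2: 0.478864×0.2783 + 0.426272×0.7217 = 0.440908
  M+4: 0.426272×0.2783 + 0.094864×0.7217 = 0.187095
  M+6: 0.094864×0.2783 = 0.026401
Scale to base peak (0.440908) = 100: 78.38 : 100.00 : 42.43 : 5.99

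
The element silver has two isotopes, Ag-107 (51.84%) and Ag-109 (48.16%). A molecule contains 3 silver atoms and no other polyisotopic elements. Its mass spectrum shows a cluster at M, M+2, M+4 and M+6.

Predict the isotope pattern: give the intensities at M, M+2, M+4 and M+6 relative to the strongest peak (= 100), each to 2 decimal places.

The 3 Ag atoms are independent, so intensities follow the terms of (0.5184 + 0.4816)^3.
P(M) = 0.5184^3 = 0.139314
P(M+2) = 3 × 0.5184^2 × 0.4816^1 = 0.388273
P(M+4) = 3 × 0.5184^1 × 0.4816^2 = 0.360711
P(M+6) = 0.4816^3 = 0.111702
The M+2 peak is largest (0.388273); scaling to 100 gives 35.88 : 100.00 : 92.90 : 28.77.

35.88 : 100.00 : 92.90 : 28.77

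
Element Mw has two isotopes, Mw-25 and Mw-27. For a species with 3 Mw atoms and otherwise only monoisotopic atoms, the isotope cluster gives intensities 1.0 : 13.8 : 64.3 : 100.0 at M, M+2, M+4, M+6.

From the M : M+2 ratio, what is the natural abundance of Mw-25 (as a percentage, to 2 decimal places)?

17.86%

Write p for the Mw-25 fraction. I(M+2)/I(M) = [C(3,1)·p^2·(1−p)] / p^3 = 3·(1−p)/p = 13.8/1.0 = 13.8000
(1−p)/p = 13.8000/3 = 4.6000  ⇒  p = 1/(1 + 4.6000) = 0.1786
Mw-25: 17.86%, Mw-27: 82.14%.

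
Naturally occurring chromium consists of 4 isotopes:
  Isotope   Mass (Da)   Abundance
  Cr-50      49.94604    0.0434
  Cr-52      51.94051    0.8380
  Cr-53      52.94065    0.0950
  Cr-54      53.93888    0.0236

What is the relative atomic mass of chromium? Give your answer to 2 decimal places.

Weight each isotope mass by its fractional abundance: 0.0434 × 49.94604 + 0.8380 × 51.94051 + 0.0950 × 52.94065 + 0.0236 × 53.93888
= 2.167658 + 43.526147 + 5.029362 + 1.272958 = 51.996125 Da

52.00 Da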